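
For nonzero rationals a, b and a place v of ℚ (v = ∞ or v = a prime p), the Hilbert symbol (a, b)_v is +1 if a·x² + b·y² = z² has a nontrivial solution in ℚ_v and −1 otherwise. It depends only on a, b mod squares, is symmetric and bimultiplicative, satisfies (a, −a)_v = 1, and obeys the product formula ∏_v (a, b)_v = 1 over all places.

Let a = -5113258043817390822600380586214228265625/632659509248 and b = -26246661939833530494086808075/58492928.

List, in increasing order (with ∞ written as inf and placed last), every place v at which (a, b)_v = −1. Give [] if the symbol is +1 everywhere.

Mod squares: a ≡ -34293138, b ≡ -26486. Check v ∈ {∞, 2, 3, 5, 11, 13, 17, 19, 23, 29, 31, 41}.
v=23: a=23^3·(≡10), b=23^2·(≡20) mod 23; (10|23)=-1, (20|23)=-1; (−1)^{3·2·11}·(-1)^2·(-1)^3 = -1.
v=29: a=29^3·(≡2), b=29^4·(≡23) mod 29; (2|29)=-1, (23|29)=+1; (−1)^{3·4·14}·(-1)^4·(+1)^3 = +1.
v=41: a=41^1·(≡23), b=41^1·(≡40) mod 41; (23|41)=+1, (40|41)=+1; (−1)^{1·1·20}·(+1)^1·(+1)^1 = +1.
v=2: v_2(a)=-17, v_2(b)=-11; units ≡ 7, 5 (mod 8); ε·ε+αω+βω = 1·0+-17·1+-11·0 ≡ 1  ⇒  (a,b)_2 = -1.
v=13: a=13^-6·(≡12), b=13^-4·(≡7) mod 13; (12|13)=+1, (7|13)=-1; (−1)^{-6·-4·6}·(+1)^-4·(-1)^-6 = +1.
v=31: a=31^6·(≡12), b=31^4·(≡5) mod 31; (12|31)=-1, (5|31)=+1; (−1)^{6·4·15}·(-1)^4·(+1)^6 = +1.
v=∞: -34293138 < 0 and -26486 < 0  ⇒  (a,b)_∞ = -1.
v=5: a=5^6·(≡2), b=5^2·(≡4) mod 5; (2|5)=-1, (4|5)=+1; (−1)^{6·2·2}·(-1)^2·(+1)^6 = +1.
v=19: a=19^1·(≡8), b=19^1·(≡14) mod 19; (8|19)=-1, (14|19)=-1; (−1)^{1·1·9}·(-1)^1·(-1)^1 = -1.
v=11: a=11^3·(≡10), b=11^2·(≡7) mod 11; (10|11)=-1, (7|11)=-1; (−1)^{3·2·5}·(-1)^2·(-1)^3 = -1.
v=3: a=3^15·(≡1), b=3^8·(≡1) mod 3; (1|3)=+1, (1|3)=+1; (−1)^{15·8·1}·(+1)^8·(+1)^15 = +1.
v=17: a=17^4·(≡11), b=17^3·(≡12) mod 17; (11|17)=-1, (12|17)=-1; (−1)^{4·3·8}·(-1)^3·(-1)^4 = -1.
(-34293138, -26486 / ℚ) ramifies at {2, 11, 17, 19, 23, ∞}: a division algebra.

[2, 11, 17, 19, 23, inf]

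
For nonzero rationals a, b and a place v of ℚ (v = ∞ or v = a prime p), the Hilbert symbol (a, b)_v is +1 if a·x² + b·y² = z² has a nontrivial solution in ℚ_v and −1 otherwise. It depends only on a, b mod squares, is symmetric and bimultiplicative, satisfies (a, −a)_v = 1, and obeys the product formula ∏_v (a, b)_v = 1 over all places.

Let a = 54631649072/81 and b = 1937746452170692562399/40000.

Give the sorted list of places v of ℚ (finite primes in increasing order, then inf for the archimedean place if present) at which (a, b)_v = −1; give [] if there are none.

(a, b) ≡ (97643, 119) mod (ℚ^×)²; places V = {2, 3, 5, 7, 11, 13, 17, 29, 37, ∞}.
(a,b)_13: α=1, u≡3; β=4, v≡2 (mod 13); (3|13)=+1, (2|13)=-1; sign (−1)^0·+1^4·-1^1 = -1.
(a,b)_∞: sgn(97643)=+, sgn(119)=+, so +1.
(a,b)_2: α=4, β=-6; u≡3, v≡7 (mod 8); ε(u)ε(v)=1·1, αω(v)=4·0, βω(u)=-6·1; sum ≡ 1  ⇒  -1.
(a,b)_17: α=2, u≡6; β=5, v≡10 (mod 17); (6|17)=-1, (10|17)=-1; sign (−1)^0·-1^5·-1^2 = -1.
(a,b)_7: α=1, u≡3; β=3, v≡6 (mod 7); (3|7)=-1, (6|7)=-1; sign (−1)^1·-1^3·-1^1 = -1.
(a,b)_37: α=1, u≡4; β=2, v≡19 (mod 37); (4|37)=+1, (19|37)=-1; sign (−1)^0·+1^2·-1^1 = -1.
(a,b)_3: α=-4, u≡2; β=0, v≡2 (mod 3); (2|3)=-1, (2|3)=-1; sign (−1)^0·-1^0·-1^-4 = +1.
(a,b)_11: α=2, u≡7; β=2, v≡9 (mod 11); (7|11)=-1, (9|11)=+1; sign (−1)^0·-1^2·+1^2 = +1.
(a,b)_5: α=0, u≡2; β=-4, v≡1 (mod 5); (2|5)=-1, (1|5)=+1; sign (−1)^0·-1^-4·+1^0 = +1.
(a,b)_29: α=1, u≡11; β=2, v≡12 (mod 29); (11|29)=-1, (12|29)=-1; sign (−1)^0·-1^2·-1^1 = -1.
Ram(97643, 119) = {2, 7, 13, 17, 29, 37}; no ℚ_2-point on the conic.

[2, 7, 13, 17, 29, 37]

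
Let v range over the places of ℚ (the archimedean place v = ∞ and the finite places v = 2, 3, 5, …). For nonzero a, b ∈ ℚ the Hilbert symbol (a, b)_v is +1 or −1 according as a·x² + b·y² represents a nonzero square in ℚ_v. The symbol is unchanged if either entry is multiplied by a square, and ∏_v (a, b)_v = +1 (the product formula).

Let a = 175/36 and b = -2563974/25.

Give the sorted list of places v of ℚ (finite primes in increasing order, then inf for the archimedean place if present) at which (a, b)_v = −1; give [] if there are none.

(a, b) ≡ (7, -646) mod (ℚ^×)²; places V = {2, 3, 5, 7, 17, 19, ∞}.
(a,b)_5: α=2, u≡2; β=-2, v≡1 (mod 5); (2|5)=-1, (1|5)=+1; sign (−1)^0·-1^-2·+1^2 = +1.
(a,b)_3: α=-2, u≡1; β=4, v≡2 (mod 3); (1|3)=+1, (2|3)=-1; sign (−1)^0·+1^4·-1^-2 = +1.
(a,b)_7: α=1, u≡4; β=2, v≡5 (mod 7); (4|7)=+1, (5|7)=-1; sign (−1)^0·+1^2·-1^1 = -1.
(a,b)_19: α=0, u≡17; β=1, v≡5 (mod 19); (17|19)=+1, (5|19)=+1; sign (−1)^0·+1^1·+1^0 = +1.
(a,b)_∞: sgn(7)=+, sgn(-646)=−, so +1.
(a,b)_2: α=-2, β=1; u≡7, v≡5 (mod 8); ε(u)ε(v)=1·0, αω(v)=-2·1, βω(u)=1·0; sum ≡ 0  ⇒  +1.
(a,b)_17: α=0, u≡11; β=1, v≡13 (mod 17); (11|17)=-1, (13|17)=+1; sign (−1)^0·-1^1·+1^0 = -1.
(7, -646 / ℚ) ramifies at {7, 17}: a division algebra.

[7, 17]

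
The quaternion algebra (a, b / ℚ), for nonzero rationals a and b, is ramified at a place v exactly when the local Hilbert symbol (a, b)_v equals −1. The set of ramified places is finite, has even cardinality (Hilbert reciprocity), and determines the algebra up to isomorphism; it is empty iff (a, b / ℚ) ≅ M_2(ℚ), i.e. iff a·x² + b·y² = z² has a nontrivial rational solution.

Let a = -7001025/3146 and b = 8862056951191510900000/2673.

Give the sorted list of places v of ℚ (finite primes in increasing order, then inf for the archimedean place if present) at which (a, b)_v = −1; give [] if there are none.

Mod squares: a ≡ -25194, b ≡ 2451570. Check v ∈ {∞, 2, 3, 5, 11, 13, 17, 19, 23, 37}.
v=11: a=11^-2·(≡6), b=11^-1·(≡2) mod 11; (6|11)=-1, (2|11)=-1; (−1)^{-2·-1·5}·(-1)^-1·(-1)^-2 = -1.
v=37: a=37^0·(≡4), b=37^2·(≡29) mod 37; (4|37)=+1, (29|37)=-1; (−1)^{0·2·18}·(+1)^2·(-1)^0 = +1.
v=3: a=3^1·(≡2), b=3^-5·(≡2) mod 3; (2|3)=-1, (2|3)=-1; (−1)^{1·-5·1}·(-1)^-5·(-1)^1 = -1.
v=19: a=19^1·(≡1), b=19^3·(≡9) mod 19; (1|19)=+1, (9|19)=+1; (−1)^{1·3·9}·(+1)^3·(+1)^1 = -1.
v=2: v_2(a)=-1, v_2(b)=5; units ≡ 3, 1 (mod 8); ε·ε+αω+βω = 1·0+-1·0+5·1 ≡ 1  ⇒  (a,b)_2 = -1.
v=17: a=17^3·(≡3), b=17^7·(≡2) mod 17; (3|17)=-1, (2|17)=+1; (−1)^{3·7·8}·(-1)^7·(+1)^3 = -1.
v=13: a=13^-1·(≡1), b=13^0·(≡3) mod 13; (1|13)=+1, (3|13)=+1; (−1)^{-1·0·6}·(+1)^0·(+1)^-1 = +1.
v=∞: -25194 < 0 and 2451570 > 0  ⇒  (a,b)_∞ = +1.
v=23: a=23^0·(≡11), b=23^1·(≡6) mod 23; (11|23)=-1, (6|23)=+1; (−1)^{0·1·11}·(-1)^1·(+1)^0 = -1.
v=5: a=5^2·(≡4), b=5^5·(≡1) mod 5; (4|5)=+1, (1|5)=+1; (−1)^{2·5·2}·(+1)^5·(+1)^2 = +1.
|Ram(-25194, 2451570)| = 6, even; anisotropic at {2, 3, 11, 17, 19, 23}.

[2, 3, 11, 17, 19, 23]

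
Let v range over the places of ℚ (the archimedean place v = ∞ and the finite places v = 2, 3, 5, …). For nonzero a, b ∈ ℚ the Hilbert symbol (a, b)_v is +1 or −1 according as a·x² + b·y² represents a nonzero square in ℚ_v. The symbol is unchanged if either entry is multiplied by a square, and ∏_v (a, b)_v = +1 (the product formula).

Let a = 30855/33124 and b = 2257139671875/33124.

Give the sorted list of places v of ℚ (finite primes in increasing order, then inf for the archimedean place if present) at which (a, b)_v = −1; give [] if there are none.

[2, 17]

(a, b) ≡ (255, 51) mod (ℚ^×)²; places V = {2, 3, 5, 7, 11, 13, 17, ∞}.
(a,b)_17: α=1, u≡8; β=3, v≡11 (mod 17); (8|17)=+1, (11|17)=-1; sign (−1)^0·+1^3·-1^1 = -1.
(a,b)_5: α=1, u≡4; β=6, v≡1 (mod 5); (4|5)=+1, (1|5)=+1; sign (−1)^0·+1^6·+1^1 = +1.
(a,b)_∞: sgn(255)=+, sgn(51)=+, so +1.
(a,b)_3: α=1, u≡1; β=5, v≡2 (mod 3); (1|3)=+1, (2|3)=-1; sign (−1)^1·+1^5·-1^1 = +1.
(a,b)_11: α=2, u≡8; β=2, v≡8 (mod 11); (8|11)=-1, (8|11)=-1; sign (−1)^0·-1^2·-1^2 = +1.
(a,b)_2: α=-2, β=-2; u≡7, v≡3 (mod 8); ε(u)ε(v)=1·1, αω(v)=-2·1, βω(u)=-2·0; sum ≡ 1  ⇒  -1.
(a,b)_7: α=-2, u≡5; β=-2, v≡1 (mod 7); (5|7)=-1, (1|7)=+1; sign (−1)^0·-1^-2·+1^-2 = +1.
(a,b)_13: α=-2, u≡6; β=-2, v≡10 (mod 13); (6|13)=-1, (10|13)=+1; sign (−1)^0·-1^-2·+1^-2 = +1.
Ram(255, 51) = {2, 17}; no ℚ_2-point on the conic.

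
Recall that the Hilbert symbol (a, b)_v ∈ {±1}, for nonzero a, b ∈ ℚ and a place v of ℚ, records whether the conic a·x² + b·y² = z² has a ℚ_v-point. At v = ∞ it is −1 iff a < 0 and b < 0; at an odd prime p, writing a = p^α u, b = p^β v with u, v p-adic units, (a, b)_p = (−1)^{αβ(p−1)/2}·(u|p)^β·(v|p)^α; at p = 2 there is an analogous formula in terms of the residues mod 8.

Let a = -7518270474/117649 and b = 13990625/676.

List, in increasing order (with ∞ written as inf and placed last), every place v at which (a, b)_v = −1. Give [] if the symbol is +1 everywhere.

Mod squares: a ≡ -257114, b ≡ 185. Check v ∈ {∞, 2, 3, 5, 7, 11, 13, 19, 29, 31, 37}.
v=3: a=3^4·(≡1), b=3^0·(≡2) mod 3; (1|3)=+1, (2|3)=-1; (−1)^{4·0·1}·(+1)^0·(-1)^4 = +1.
v=37: a=37^0·(≡1), b=37^1·(≡17) mod 37; (1|37)=+1, (17|37)=-1; (−1)^{0·1·18}·(+1)^1·(-1)^0 = +1.
v=29: a=29^1·(≡11), b=29^0·(≡14) mod 29; (11|29)=-1, (14|29)=-1; (−1)^{1·0·14}·(-1)^0·(-1)^1 = -1.
v=2: v_2(a)=1, v_2(b)=-2; units ≡ 3, 1 (mod 8); ε·ε+αω+βω = 1·0+1·0+-2·1 ≡ 0  ⇒  (a,b)_2 = +1.
v=∞: -257114 < 0 and 185 > 0  ⇒  (a,b)_∞ = +1.
v=31: a=31^1·(≡28), b=31^0·(≡13) mod 31; (28|31)=+1, (13|31)=-1; (−1)^{1·0·15}·(+1)^0·(-1)^1 = -1.
v=13: a=13^1·(≡7), b=13^-2·(≡3) mod 13; (7|13)=-1, (3|13)=+1; (−1)^{1·-2·6}·(-1)^-2·(+1)^1 = +1.
v=5: a=5^0·(≡4), b=5^5·(≡2) mod 5; (4|5)=+1, (2|5)=-1; (−1)^{0·5·2}·(+1)^5·(-1)^0 = +1.
v=19: a=19^2·(≡8), b=19^0·(≡15) mod 19; (8|19)=-1, (15|19)=-1; (−1)^{2·0·9}·(-1)^0·(-1)^2 = +1.
v=11: a=11^1·(≡9), b=11^2·(≡3) mod 11; (9|11)=+1, (3|11)=+1; (−1)^{1·2·5}·(+1)^2·(+1)^1 = +1.
v=7: a=7^-6·(≡6), b=7^0·(≡3) mod 7; (6|7)=-1, (3|7)=-1; (−1)^{-6·0·3}·(-1)^0·(-1)^-6 = +1.
|Ram(-257114, 185)| = 2, even; anisotropic at {29, 31}.

[29, 31]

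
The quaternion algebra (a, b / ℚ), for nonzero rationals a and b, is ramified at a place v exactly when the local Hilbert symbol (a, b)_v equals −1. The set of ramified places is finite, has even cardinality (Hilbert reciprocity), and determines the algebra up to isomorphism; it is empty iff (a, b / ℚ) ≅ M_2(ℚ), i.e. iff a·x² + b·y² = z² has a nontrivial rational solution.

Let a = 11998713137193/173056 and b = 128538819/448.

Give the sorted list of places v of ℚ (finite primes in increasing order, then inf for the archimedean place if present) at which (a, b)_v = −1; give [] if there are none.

(a, b) ≡ (17, 133) mod (ℚ^×)²; places V = {2, 3, 7, 13, 17, 19, ∞}.
(a,b)_19: α=2, u≡11; β=1, v≡9 (mod 19); (11|19)=+1, (9|19)=+1; sign (−1)^0·+1^1·+1^2 = +1.
(a,b)_3: α=4, u≡2; β=4, v≡1 (mod 3); (2|3)=-1, (1|3)=+1; sign (−1)^0·-1^4·+1^4 = +1.
(a,b)_13: α=-2, u≡12; β=0, v≡1 (mod 13); (12|13)=+1, (1|13)=+1; sign (−1)^0·+1^0·+1^-2 = +1.
(a,b)_2: α=-10, β=-6; u≡1, v≡5 (mod 8); ε(u)ε(v)=0·0, αω(v)=-10·1, βω(u)=-6·0; sum ≡ 0  ⇒  +1.
(a,b)_7: α=0, u≡3; β=-1, v≡3 (mod 7); (3|7)=-1, (3|7)=-1; sign (−1)^0·-1^-1·-1^0 = -1.
(a,b)_17: α=7, u≡4; β=4, v≡10 (mod 17); (4|17)=+1, (10|17)=-1; sign (−1)^0·+1^4·-1^7 = -1.
(a,b)_∞: sgn(17)=+, sgn(133)=+, so +1.
Ram(17, 133) = {7, 17}; no ℚ_7-point on the conic.

[7, 17]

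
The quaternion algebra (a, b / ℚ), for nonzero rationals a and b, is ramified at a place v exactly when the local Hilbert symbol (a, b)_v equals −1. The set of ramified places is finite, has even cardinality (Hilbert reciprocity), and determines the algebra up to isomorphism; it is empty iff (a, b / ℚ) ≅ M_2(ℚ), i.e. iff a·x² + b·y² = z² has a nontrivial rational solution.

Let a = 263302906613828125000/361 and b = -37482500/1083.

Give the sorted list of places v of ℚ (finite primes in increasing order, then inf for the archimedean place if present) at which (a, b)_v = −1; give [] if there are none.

[2, 11]

Mod squares: a ≡ 29986, b ≡ -44979. Check v ∈ {∞, 2, 3, 5, 11, 19, 29, 47}.
v=29: a=29^3·(≡3), b=29^1·(≡3) mod 29; (3|29)=-1, (3|29)=-1; (−1)^{3·1·14}·(-1)^1·(-1)^3 = +1.
v=3: a=3^0·(≡1), b=3^-1·(≡1) mod 3; (1|3)=+1, (1|3)=+1; (−1)^{0·-1·1}·(+1)^-1·(+1)^0 = +1.
v=11: a=11^3·(≡4), b=11^1·(≡5) mod 11; (4|11)=+1, (5|11)=+1; (−1)^{3·1·5}·(+1)^1·(+1)^3 = -1.
v=2: v_2(a)=3, v_2(b)=2; units ≡ 1, 5 (mod 8); ε·ε+αω+βω = 0·0+3·1+2·0 ≡ 1  ⇒  (a,b)_2 = -1.
v=19: a=19^-2·(≡16), b=19^-2·(≡18) mod 19; (16|19)=+1, (18|19)=-1; (−1)^{-2·-2·9}·(+1)^-2·(-1)^-2 = +1.
v=∞: 29986 > 0 and -44979 < 0  ⇒  (a,b)_∞ = +1.
v=5: a=5^10·(≡1), b=5^4·(≡1) mod 5; (1|5)=+1, (1|5)=+1; (−1)^{10·4·2}·(+1)^4·(+1)^10 = +1.
v=47: a=47^3·(≡8), b=47^1·(≡45) mod 47; (8|47)=+1, (45|47)=-1; (−1)^{3·1·23}·(+1)^1·(-1)^3 = +1.
|Ram(29986, -44979)| = 2, even; anisotropic at {2, 11}.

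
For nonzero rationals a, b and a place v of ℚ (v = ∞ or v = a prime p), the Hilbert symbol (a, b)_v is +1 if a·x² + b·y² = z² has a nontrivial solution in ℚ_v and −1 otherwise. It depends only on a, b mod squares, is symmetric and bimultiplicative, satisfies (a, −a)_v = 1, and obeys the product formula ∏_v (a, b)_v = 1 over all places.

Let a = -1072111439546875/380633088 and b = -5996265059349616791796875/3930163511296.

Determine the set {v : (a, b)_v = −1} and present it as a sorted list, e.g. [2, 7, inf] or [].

(a, b) ≡ (-10353, -3) mod (ℚ^×)²; places V = {2, 3, 5, 7, 11, 13, 17, 29, ∞}.
(a,b)_17: α=1, u≡3; β=2, v≡5 (mod 17); (3|17)=-1, (5|17)=-1; sign (−1)^0·-1^2·-1^1 = -1.
(a,b)_11: α=-2, u≡3; β=-4, v≡2 (mod 11); (3|11)=+1, (2|11)=-1; sign (−1)^0·+1^-4·-1^-2 = +1.
(a,b)_29: α=1, u≡25; β=2, v≡26 (mod 29); (25|29)=+1, (26|29)=-1; sign (−1)^0·+1^2·-1^1 = -1.
(a,b)_5: α=6, u≡3; β=8, v≡3 (mod 5); (3|5)=-1, (3|5)=-1; sign (−1)^0·-1^8·-1^6 = +1.
(a,b)_2: α=-20, β=-28; u≡7, v≡5 (mod 8); ε(u)ε(v)=1·0, αω(v)=-20·1, βω(u)=-28·0; sum ≡ 0  ⇒  +1.
(a,b)_7: α=7, u≡6; β=12, v≡1 (mod 7); (6|7)=-1, (1|7)=+1; sign (−1)^0·-1^12·+1^7 = +1.
(a,b)_∞: sgn(-10353)=−, sgn(-3)=−, so -1.
(a,b)_13: α=2, u≡5; β=2, v≡10 (mod 13); (5|13)=-1, (10|13)=+1; sign (−1)^0·-1^2·+1^2 = +1.
(a,b)_3: α=-1, u≡2; β=3, v≡2 (mod 3); (2|3)=-1, (2|3)=-1; sign (−1)^1·-1^3·-1^-1 = -1.
|Ram(-10353, -3)| = 4, even; anisotropic at {3, 17, 29, ∞}.

[3, 17, 29, inf]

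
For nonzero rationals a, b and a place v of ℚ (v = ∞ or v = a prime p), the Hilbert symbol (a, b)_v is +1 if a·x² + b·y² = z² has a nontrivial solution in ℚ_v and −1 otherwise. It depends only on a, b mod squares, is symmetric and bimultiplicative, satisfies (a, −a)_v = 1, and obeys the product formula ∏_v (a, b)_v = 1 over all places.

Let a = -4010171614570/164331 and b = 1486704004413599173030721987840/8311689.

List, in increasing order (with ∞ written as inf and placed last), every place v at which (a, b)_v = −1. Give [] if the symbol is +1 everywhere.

[2, 5, 23, 41]

Mod squares: a ≡ -285059470, b ≡ 7501565. Check v ∈ {∞, 2, 3, 5, 11, 19, 23, 31, 37, 41, 43, 47}.
v=41: a=41^1·(≡38), b=41^3·(≡8) mod 41; (38|41)=-1, (8|41)=+1; (−1)^{1·3·20}·(-1)^3·(+1)^1 = -1.
v=31: a=31^-2·(≡28), b=31^-4·(≡22) mod 31; (28|31)=+1, (22|31)=-1; (−1)^{-2·-4·15}·(+1)^-4·(-1)^-2 = +1.
v=∞: -285059470 < 0 and 7501565 > 0  ⇒  (a,b)_∞ = +1.
v=23: a=23^1·(≡22), b=23^3·(≡19) mod 23; (22|23)=-1, (19|23)=-1; (−1)^{1·3·11}·(-1)^3·(-1)^1 = -1.
v=47: a=47^2·(≡9), b=47^4·(≡18) mod 47; (9|47)=+1, (18|47)=+1; (−1)^{2·4·23}·(+1)^4·(+1)^2 = +1.
v=2: v_2(a)=1, v_2(b)=8; units ≡ 1, 5 (mod 8); ε·ε+αω+βω = 0·0+1·1+8·0 ≡ 1  ⇒  (a,b)_2 = -1.
v=3: a=3^-2·(≡2), b=3^-2·(≡2) mod 3; (2|3)=-1, (2|3)=-1; (−1)^{-2·-2·1}·(-1)^-2·(-1)^-2 = +1.
v=5: a=5^1·(≡1), b=5^1·(≡2) mod 5; (1|5)=+1, (2|5)=-1; (−1)^{1·1·2}·(+1)^1·(-1)^1 = -1.
v=19: a=19^-1·(≡6), b=19^4·(≡16) mod 19; (6|19)=+1, (16|19)=+1; (−1)^{-1·4·9}·(+1)^4·(+1)^-1 = +1.
v=43: a=43^1·(≡12), b=43^1·(≡14) mod 43; (12|43)=-1, (14|43)=+1; (−1)^{1·1·21}·(-1)^1·(+1)^1 = +1.
v=37: a=37^1·(≡18), b=37^3·(≡32) mod 37; (18|37)=-1, (32|37)=-1; (−1)^{1·3·18}·(-1)^3·(-1)^1 = +1.
v=11: a=11^2·(≡10), b=11^0·(≡9) mod 11; (10|11)=-1, (9|11)=+1; (−1)^{2·0·5}·(-1)^0·(+1)^2 = +1.
|Ram(-285059470, 7501565)| = 4, even; anisotropic at {2, 5, 23, 41}.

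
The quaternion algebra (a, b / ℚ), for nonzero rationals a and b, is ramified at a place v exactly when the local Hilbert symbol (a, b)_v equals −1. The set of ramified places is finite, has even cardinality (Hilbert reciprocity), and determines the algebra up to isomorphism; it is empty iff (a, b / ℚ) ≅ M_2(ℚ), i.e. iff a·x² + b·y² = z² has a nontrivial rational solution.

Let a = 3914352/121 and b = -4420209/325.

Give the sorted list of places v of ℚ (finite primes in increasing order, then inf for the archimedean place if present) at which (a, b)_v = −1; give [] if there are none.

Mod squares: a ≡ 27183, b ≡ -26013. Check v ∈ {∞, 2, 3, 5, 11, 13, 17, 23, 29, 41, 47}.
v=41: a=41^1·(≡29), b=41^0·(≡27) mod 41; (29|41)=-1, (27|41)=-1; (−1)^{1·0·20}·(-1)^0·(-1)^1 = -1.
v=11: a=11^-2·(≡2), b=11^0·(≡7) mod 11; (2|11)=-1, (7|11)=-1; (−1)^{-2·0·5}·(-1)^0·(-1)^-2 = +1.
v=23: a=23^0·(≡20), b=23^1·(≡17) mod 23; (20|23)=-1, (17|23)=-1; (−1)^{0·1·11}·(-1)^1·(-1)^0 = -1.
v=17: a=17^1·(≡4), b=17^0·(≡6) mod 17; (4|17)=+1, (6|17)=-1; (−1)^{1·0·8}·(+1)^0·(-1)^1 = -1.
v=47: a=47^0·(≡28), b=47^2·(≡42) mod 47; (28|47)=+1, (42|47)=+1; (−1)^{0·2·23}·(+1)^2·(+1)^0 = +1.
v=2: v_2(a)=4, v_2(b)=0; units ≡ 7, 3 (mod 8); ε·ε+αω+βω = 1·1+4·1+0·0 ≡ 1  ⇒  (a,b)_2 = -1.
v=13: a=13^1·(≡6), b=13^-1·(≡1) mod 13; (6|13)=-1, (1|13)=+1; (−1)^{1·-1·6}·(-1)^-1·(+1)^1 = -1.
v=5: a=5^0·(≡2), b=5^-2·(≡2) mod 5; (2|5)=-1, (2|5)=-1; (−1)^{0·-2·2}·(-1)^-2·(-1)^0 = +1.
v=3: a=3^3·(≡1), b=3^1·(≡2) mod 3; (1|3)=+1, (2|3)=-1; (−1)^{3·1·1}·(+1)^1·(-1)^3 = +1.
v=29: a=29^0·(≡27), b=29^1·(≡15) mod 29; (27|29)=-1, (15|29)=-1; (−1)^{0·1·14}·(-1)^1·(-1)^0 = -1.
v=∞: 27183 > 0 and -26013 < 0  ⇒  (a,b)_∞ = +1.
(27183, -26013 / ℚ) ramifies at {2, 13, 17, 23, 29, 41}: a division algebra.

[2, 13, 17, 23, 29, 41]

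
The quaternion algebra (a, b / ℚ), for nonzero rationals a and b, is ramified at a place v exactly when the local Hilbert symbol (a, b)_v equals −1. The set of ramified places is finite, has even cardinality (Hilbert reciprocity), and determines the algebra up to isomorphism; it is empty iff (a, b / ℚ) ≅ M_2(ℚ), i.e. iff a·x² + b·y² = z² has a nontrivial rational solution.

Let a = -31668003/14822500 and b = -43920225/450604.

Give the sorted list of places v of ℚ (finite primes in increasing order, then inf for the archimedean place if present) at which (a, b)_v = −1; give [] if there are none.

Mod squares: a ≡ -3, b ≡ -779. Check v ∈ {∞, 2, 3, 5, 7, 11, 19, 23, 41}.
v=3: a=3^5·(≡2), b=3^4·(≡1) mod 3; (2|3)=-1, (1|3)=+1; (−1)^{5·4·1}·(-1)^4·(+1)^5 = +1.
v=7: a=7^-2·(≡2), b=7^-2·(≡3) mod 7; (2|7)=+1, (3|7)=-1; (−1)^{-2·-2·3}·(+1)^-2·(-1)^-2 = +1.
v=5: a=5^-4·(≡2), b=5^2·(≡4) mod 5; (2|5)=-1, (4|5)=+1; (−1)^{-4·2·2}·(-1)^2·(+1)^-4 = +1.
v=23: a=23^0·(≡14), b=23^2·(≡13) mod 23; (14|23)=-1, (13|23)=+1; (−1)^{0·2·11}·(-1)^2·(+1)^0 = +1.
v=19: a=19^4·(≡9), b=19^-1·(≡1) mod 19; (9|19)=+1, (1|19)=+1; (−1)^{4·-1·9}·(+1)^-1·(+1)^4 = +1.
v=2: v_2(a)=-2, v_2(b)=-2; units ≡ 5, 5 (mod 8); ε·ε+αω+βω = 0·0+-2·1+-2·1 ≡ 0  ⇒  (a,b)_2 = +1.
v=∞: -3 < 0 and -779 < 0  ⇒  (a,b)_∞ = -1.
v=41: a=41^0·(≡12), b=41^1·(≡28) mod 41; (12|41)=-1, (28|41)=-1; (−1)^{0·1·20}·(-1)^1·(-1)^0 = -1.
v=11: a=11^-2·(≡10), b=11^-2·(≡6) mod 11; (10|11)=-1, (6|11)=-1; (−1)^{-2·-2·5}·(-1)^-2·(-1)^-2 = +1.
|Ram(-3, -779)| = 2, even; anisotropic at {41, ∞}.

[41, inf]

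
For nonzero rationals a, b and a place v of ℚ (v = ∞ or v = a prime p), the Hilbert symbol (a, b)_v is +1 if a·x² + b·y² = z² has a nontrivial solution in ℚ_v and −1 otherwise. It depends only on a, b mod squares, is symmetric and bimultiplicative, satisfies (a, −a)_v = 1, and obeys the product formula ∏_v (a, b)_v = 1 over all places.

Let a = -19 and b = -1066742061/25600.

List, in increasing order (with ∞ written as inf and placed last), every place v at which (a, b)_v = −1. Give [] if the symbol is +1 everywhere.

(a, b) ≡ (-19, -4389) mod (ℚ^×)²; places V = {2, 3, 5, 7, 11, 17, 19, 29, ∞}.
(a,b)_11: α=0, u≡3; β=1, v≡7 (mod 11); (3|11)=+1, (7|11)=-1; sign (−1)^0·+1^1·-1^0 = +1.
(a,b)_3: α=0, u≡2; β=1, v≡1 (mod 3); (2|3)=-1, (1|3)=+1; sign (−1)^0·-1^1·+1^0 = -1.
(a,b)_19: α=1, u≡18; β=1, v≡5 (mod 19); (18|19)=-1, (5|19)=+1; sign (−1)^1·-1^1·+1^1 = +1.
(a,b)_5: α=0, u≡1; β=-2, v≡1 (mod 5); (1|5)=+1, (1|5)=+1; sign (−1)^0·+1^-2·+1^0 = +1.
(a,b)_∞: sgn(-19)=−, sgn(-4389)=−, so -1.
(a,b)_7: α=0, u≡2; β=1, v≡6 (mod 7); (2|7)=+1, (6|7)=-1; sign (−1)^0·+1^1·-1^0 = +1.
(a,b)_17: α=0, u≡15; β=2, v≡12 (mod 17); (15|17)=+1, (12|17)=-1; sign (−1)^0·+1^2·-1^0 = +1.
(a,b)_2: α=0, β=-10; u≡5, v≡3 (mod 8); ε(u)ε(v)=0·1, αω(v)=0·1, βω(u)=-10·1; sum ≡ 0  ⇒  +1.
(a,b)_29: α=0, u≡10; β=2, v≡11 (mod 29); (10|29)=-1, (11|29)=-1; sign (−1)^0·-1^2·-1^0 = +1.
|Ram(-19, -4389)| = 2, even; anisotropic at {3, ∞}.

[3, inf]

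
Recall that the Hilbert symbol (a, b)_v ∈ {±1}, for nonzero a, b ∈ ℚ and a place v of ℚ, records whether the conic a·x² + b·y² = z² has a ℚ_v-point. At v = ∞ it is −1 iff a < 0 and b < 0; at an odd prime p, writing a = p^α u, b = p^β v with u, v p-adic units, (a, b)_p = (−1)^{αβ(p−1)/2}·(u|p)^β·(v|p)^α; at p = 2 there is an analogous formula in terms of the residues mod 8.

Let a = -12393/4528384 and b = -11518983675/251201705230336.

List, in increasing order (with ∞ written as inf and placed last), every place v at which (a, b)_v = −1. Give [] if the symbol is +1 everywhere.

[17, inf]

Mod squares: a ≡ -17, b ≡ -3. Check v ∈ {∞, 2, 3, 5, 7, 17, 19}.
v=5: a=5^0·(≡3), b=5^2·(≡3) mod 5; (3|5)=-1, (3|5)=-1; (−1)^{0·2·2}·(-1)^2·(-1)^0 = +1.
v=∞: -17 < 0 and -3 < 0  ⇒  (a,b)_∞ = -1.
v=2: v_2(a)=-8, v_2(b)=-14; units ≡ 7, 5 (mod 8); ε·ε+αω+βω = 1·0+-8·1+-14·0 ≡ 0  ⇒  (a,b)_2 = +1.
v=19: a=19^-2·(≡13), b=19^-4·(≡1) mod 19; (13|19)=-1, (1|19)=+1; (−1)^{-2·-4·9}·(-1)^-4·(+1)^-2 = +1.
v=7: a=7^-2·(≡2), b=7^-6·(≡4) mod 7; (2|7)=+1, (4|7)=+1; (−1)^{-2·-6·3}·(+1)^-6·(+1)^-2 = +1.
v=3: a=3^6·(≡1), b=3^13·(≡2) mod 3; (1|3)=+1, (2|3)=-1; (−1)^{6·13·1}·(+1)^13·(-1)^6 = +1.
v=17: a=17^1·(≡4), b=17^2·(≡3) mod 17; (4|17)=+1, (3|17)=-1; (−1)^{1·2·8}·(+1)^2·(-1)^1 = -1.
|Ram(-17, -3)| = 2, even; anisotropic at {17, ∞}.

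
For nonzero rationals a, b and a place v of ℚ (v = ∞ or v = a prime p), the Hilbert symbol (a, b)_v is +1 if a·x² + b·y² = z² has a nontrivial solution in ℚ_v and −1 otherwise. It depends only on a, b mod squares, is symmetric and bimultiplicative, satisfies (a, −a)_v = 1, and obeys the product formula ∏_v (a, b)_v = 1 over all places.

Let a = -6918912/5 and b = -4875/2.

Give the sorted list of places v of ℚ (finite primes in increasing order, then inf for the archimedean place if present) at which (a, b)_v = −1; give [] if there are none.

(a, b) ≡ (-15015, -390) mod (ℚ^×)²; places V = {2, 3, 5, 7, 11, 13, ∞}.
(a,b)_3: α=3, u≡2; β=1, v≡2 (mod 3); (2|3)=-1, (2|3)=-1; sign (−1)^1·-1^1·-1^3 = -1.
(a,b)_7: α=1, u≡1; β=0, v≡2 (mod 7); (1|7)=+1, (2|7)=+1; sign (−1)^0·+1^0·+1^1 = +1.
(a,b)_∞: sgn(-15015)=−, sgn(-390)=−, so -1.
(a,b)_2: α=8, β=-1; u≡1, v≡5 (mod 8); ε(u)ε(v)=0·0, αω(v)=8·1, βω(u)=-1·0; sum ≡ 0  ⇒  +1.
(a,b)_11: α=1, u≡2; β=0, v≡10 (mod 11); (2|11)=-1, (10|11)=-1; sign (−1)^0·-1^0·-1^1 = -1.
(a,b)_13: α=1, u≡7; β=1, v≡1 (mod 13); (7|13)=-1, (1|13)=+1; sign (−1)^0·-1^1·+1^1 = -1.
(a,b)_5: α=-1, u≡3; β=3, v≡3 (mod 5); (3|5)=-1, (3|5)=-1; sign (−1)^0·-1^3·-1^-1 = +1.
Ram(-15015, -390) = {3, 11, 13, ∞}; no ℚ_3-point on the conic.

[3, 11, 13, inf]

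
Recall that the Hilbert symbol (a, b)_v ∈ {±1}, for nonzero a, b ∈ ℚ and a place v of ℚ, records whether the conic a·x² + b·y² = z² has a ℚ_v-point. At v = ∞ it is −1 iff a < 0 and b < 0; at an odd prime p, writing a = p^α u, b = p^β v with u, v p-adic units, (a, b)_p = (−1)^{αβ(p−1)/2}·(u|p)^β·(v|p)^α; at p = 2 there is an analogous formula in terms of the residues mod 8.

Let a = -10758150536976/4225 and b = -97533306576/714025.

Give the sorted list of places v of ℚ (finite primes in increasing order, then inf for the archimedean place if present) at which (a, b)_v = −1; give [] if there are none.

(a, b) ≡ (-41, -929101) mod (ℚ^×)²; places V = {2, 3, 5, 13, 17, 31, 41, 43, ∞}.
(a,b)_13: α=-2, u≡11; β=-4, v≡4 (mod 13); (11|13)=-1, (4|13)=+1; sign (−1)^0·-1^-4·+1^-2 = +1.
(a,b)_∞: sgn(-41)=−, sgn(-929101)=−, so -1.
(a,b)_43: α=0, u≡37; β=1, v≡20 (mod 43); (37|43)=-1, (20|43)=-1; sign (−1)^0·-1^1·-1^0 = -1.
(a,b)_2: α=4, β=4; u≡7, v≡3 (mod 8); ε(u)ε(v)=1·1, αω(v)=4·1, βω(u)=4·0; sum ≡ 1  ⇒  -1.
(a,b)_17: α=2, u≡5; β=1, v≡13 (mod 17); (5|17)=-1, (13|17)=+1; sign (−1)^0·-1^1·+1^2 = -1.
(a,b)_31: α=2, u≡23; β=1, v≡30 (mod 31); (23|31)=-1, (30|31)=-1; sign (−1)^0·-1^1·-1^2 = -1.
(a,b)_3: α=10, u≡1; β=8, v≡2 (mod 3); (1|3)=+1, (2|3)=-1; sign (−1)^0·+1^8·-1^10 = +1.
(a,b)_41: α=1, u≡32; β=1, v≡11 (mod 41); (32|41)=+1, (11|41)=-1; sign (−1)^0·+1^1·-1^1 = -1.
(a,b)_5: α=-2, u≡1; β=-2, v≡4 (mod 5); (1|5)=+1, (4|5)=+1; sign (−1)^0·+1^-2·+1^-2 = +1.
Ram(-41, -929101) = {2, 17, 31, 41, 43, ∞}; no ℚ_2-point on the conic.

[2, 17, 31, 41, 43, inf]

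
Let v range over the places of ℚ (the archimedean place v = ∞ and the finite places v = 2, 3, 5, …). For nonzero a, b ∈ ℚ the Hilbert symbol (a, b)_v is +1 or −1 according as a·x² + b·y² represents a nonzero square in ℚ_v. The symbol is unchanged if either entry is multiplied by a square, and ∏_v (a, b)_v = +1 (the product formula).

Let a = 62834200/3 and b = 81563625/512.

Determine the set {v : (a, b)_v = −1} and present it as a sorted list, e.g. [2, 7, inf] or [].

[]

(a, b) ≡ (66, 4290) mod (ℚ^×)²; places V = {2, 3, 5, 11, 13, ∞}.
(a,b)_2: α=3, β=-9; u≡1, v≡1 (mod 8); ε(u)ε(v)=0·0, αω(v)=3·0, βω(u)=-9·0; sum ≡ 0  ⇒  +1.
(a,b)_13: α=4, u≡1; β=3, v≡2 (mod 13); (1|13)=+1, (2|13)=-1; sign (−1)^0·+1^3·-1^4 = +1.
(a,b)_∞: sgn(66)=+, sgn(4290)=+, so +1.
(a,b)_3: α=-1, u≡1; β=3, v≡2 (mod 3); (1|3)=+1, (2|3)=-1; sign (−1)^1·+1^3·-1^-1 = +1.
(a,b)_5: α=2, u≡1; β=3, v≡2 (mod 5); (1|5)=+1, (2|5)=-1; sign (−1)^0·+1^3·-1^2 = +1.
(a,b)_11: α=1, u≡7; β=1, v≡1 (mod 11); (7|11)=-1, (1|11)=+1; sign (−1)^1·-1^1·+1^1 = +1.
Ram(a, b) = ∅: the form 66·x² + 4290·y² − z² is isotropic over every ℚ_v, so by Hasse–Minkowski it is isotropic over ℚ.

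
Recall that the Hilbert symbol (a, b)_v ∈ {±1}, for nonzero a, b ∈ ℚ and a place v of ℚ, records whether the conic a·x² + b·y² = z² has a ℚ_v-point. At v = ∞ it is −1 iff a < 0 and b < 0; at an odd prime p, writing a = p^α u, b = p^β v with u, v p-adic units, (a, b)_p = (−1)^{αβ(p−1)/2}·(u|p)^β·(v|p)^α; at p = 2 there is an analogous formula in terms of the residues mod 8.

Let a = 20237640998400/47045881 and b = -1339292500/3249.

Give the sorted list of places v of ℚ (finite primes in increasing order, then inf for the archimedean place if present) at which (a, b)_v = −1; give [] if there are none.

[3, 13]

(a, b) ≡ (174, -13) mod (ℚ^×)²; places V = {2, 3, 5, 7, 13, 19, 29, ∞}.
(a,b)_3: α=3, u≡1; β=-2, v≡2 (mod 3); (1|3)=+1, (2|3)=-1; sign (−1)^0·+1^-2·-1^3 = -1.
(a,b)_29: α=3, u≡6; β=2, v≡6 (mod 29); (6|29)=+1, (6|29)=+1; sign (−1)^0·+1^2·+1^3 = +1.
(a,b)_5: α=2, u≡1; β=4, v≡3 (mod 5); (1|5)=+1, (3|5)=-1; sign (−1)^0·+1^4·-1^2 = +1.
(a,b)_7: α=4, u≡3; β=2, v≡1 (mod 7); (3|7)=-1, (1|7)=+1; sign (−1)^0·-1^2·+1^4 = +1.
(a,b)_19: α=-6, u≡15; β=-2, v≡17 (mod 19); (15|19)=-1, (17|19)=+1; sign (−1)^0·-1^-2·+1^-6 = +1.
(a,b)_∞: sgn(174)=+, sgn(-13)=−, so +1.
(a,b)_13: α=0, u≡6; β=1, v≡9 (mod 13); (6|13)=-1, (9|13)=+1; sign (−1)^0·-1^1·+1^0 = -1.
(a,b)_2: α=9, β=2; u≡7, v≡3 (mod 8); ε(u)ε(v)=1·1, αω(v)=9·1, βω(u)=2·0; sum ≡ 0  ⇒  +1.
Ram(174, -13) = {3, 13}; no ℚ_3-point on the conic.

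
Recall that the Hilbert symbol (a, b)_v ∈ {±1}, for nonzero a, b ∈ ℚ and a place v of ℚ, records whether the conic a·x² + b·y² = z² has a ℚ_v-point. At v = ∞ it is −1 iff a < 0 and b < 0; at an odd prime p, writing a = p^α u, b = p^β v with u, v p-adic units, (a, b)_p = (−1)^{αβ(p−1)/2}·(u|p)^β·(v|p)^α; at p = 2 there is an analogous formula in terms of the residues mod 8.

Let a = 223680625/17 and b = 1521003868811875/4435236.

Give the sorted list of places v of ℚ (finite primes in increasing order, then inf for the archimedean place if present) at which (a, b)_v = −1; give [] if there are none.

Mod squares: a ≡ 6084113, b ≡ 19. Check v ∈ {∞, 2, 3, 5, 7, 13, 17, 19, 29, 41, 43}.
v=7: a=7^1·(≡4), b=7^2·(≡3) mod 7; (4|7)=+1, (3|7)=-1; (−1)^{1·2·3}·(+1)^2·(-1)^1 = -1.
v=5: a=5^4·(≡2), b=5^4·(≡4) mod 5; (2|5)=-1, (4|5)=+1; (−1)^{4·4·2}·(-1)^4·(+1)^4 = +1.
v=2: v_2(a)=0, v_2(b)=-2; units ≡ 1, 3 (mod 8); ε·ε+αω+βω = 0·1+0·1+-2·0 ≡ 0  ⇒  (a,b)_2 = +1.
v=43: a=43^1·(≡35), b=43^2·(≡33) mod 43; (35|43)=+1, (33|43)=-1; (−1)^{1·2·21}·(+1)^2·(-1)^1 = -1.
v=29: a=29^1·(≡27), b=29^2·(≡15) mod 29; (27|29)=-1, (15|29)=-1; (−1)^{1·2·14}·(-1)^2·(-1)^1 = -1.
v=17: a=17^-1·(≡14), b=17^0·(≡1) mod 17; (14|17)=-1, (1|17)=+1; (−1)^{-1·0·8}·(-1)^0·(+1)^-1 = +1.
v=41: a=41^1·(≡29), b=41^2·(≡29) mod 41; (29|41)=-1, (29|41)=-1; (−1)^{1·2·20}·(-1)^2·(-1)^1 = -1.
v=∞: 6084113 > 0 and 19 > 0  ⇒  (a,b)_∞ = +1.
v=3: a=3^0·(≡2), b=3^-8·(≡1) mod 3; (2|3)=-1, (1|3)=+1; (−1)^{0·-8·1}·(-1)^-8·(+1)^0 = +1.
v=13: a=13^0·(≡3), b=13^-2·(≡11) mod 13; (3|13)=+1, (11|13)=-1; (−1)^{0·-2·6}·(+1)^-2·(-1)^0 = +1.
v=19: a=19^0·(≡5), b=19^1·(≡5) mod 19; (5|19)=+1, (5|19)=+1; (−1)^{0·1·9}·(+1)^1·(+1)^0 = +1.
Ram(6084113, 19) = {7, 29, 41, 43}; no ℚ_7-point on the conic.

[7, 29, 41, 43]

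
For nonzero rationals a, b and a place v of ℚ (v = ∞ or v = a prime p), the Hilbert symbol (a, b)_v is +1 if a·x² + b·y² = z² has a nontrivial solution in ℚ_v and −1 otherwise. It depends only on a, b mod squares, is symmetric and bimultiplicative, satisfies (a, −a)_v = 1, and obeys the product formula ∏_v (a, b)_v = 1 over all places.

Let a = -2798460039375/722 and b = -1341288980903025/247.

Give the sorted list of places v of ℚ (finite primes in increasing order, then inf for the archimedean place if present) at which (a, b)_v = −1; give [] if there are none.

[13, 19, 23, inf]

Mod squares: a ≡ -46046, b ≡ -39767. Check v ∈ {∞, 2, 3, 5, 7, 11, 13, 17, 19, 23}.
v=5: a=5^4·(≡1), b=5^2·(≡2) mod 5; (1|5)=+1, (2|5)=-1; (−1)^{4·2·2}·(+1)^2·(-1)^4 = +1.
v=11: a=11^1·(≡4), b=11^2·(≡3) mod 11; (4|11)=+1, (3|11)=+1; (−1)^{1·2·5}·(+1)^2·(+1)^1 = +1.
v=3: a=3^4·(≡1), b=3^4·(≡1) mod 3; (1|3)=+1, (1|3)=+1; (−1)^{4·4·1}·(+1)^4·(+1)^4 = +1.
v=23: a=23^1·(≡22), b=23^1·(≡19) mod 23; (22|23)=-1, (19|23)=-1; (−1)^{1·1·11}·(-1)^1·(-1)^1 = -1.
v=19: a=19^-2·(≡15), b=19^-1·(≡6) mod 19; (15|19)=-1, (6|19)=+1; (−1)^{-2·-1·9}·(-1)^-1·(+1)^-2 = -1.
v=∞: -46046 < 0 and -39767 < 0  ⇒  (a,b)_∞ = -1.
v=2: v_2(a)=-1, v_2(b)=0; units ≡ 1, 1 (mod 8); ε·ε+αω+βω = 0·0+-1·0+0·0 ≡ 0  ⇒  (a,b)_2 = +1.
v=17: a=17^0·(≡11), b=17^2·(≡2) mod 17; (11|17)=-1, (2|17)=+1; (−1)^{0·2·8}·(-1)^2·(+1)^0 = +1.
v=13: a=13^1·(≡7), b=13^-1·(≡9) mod 13; (7|13)=-1, (9|13)=+1; (−1)^{1·-1·6}·(-1)^-1·(+1)^1 = -1.
v=7: a=7^5·(≡1), b=7^7·(≡6) mod 7; (1|7)=+1, (6|7)=-1; (−1)^{5·7·3}·(+1)^7·(-1)^5 = +1.
|Ram(-46046, -39767)| = 4, even; anisotropic at {13, 19, 23, ∞}.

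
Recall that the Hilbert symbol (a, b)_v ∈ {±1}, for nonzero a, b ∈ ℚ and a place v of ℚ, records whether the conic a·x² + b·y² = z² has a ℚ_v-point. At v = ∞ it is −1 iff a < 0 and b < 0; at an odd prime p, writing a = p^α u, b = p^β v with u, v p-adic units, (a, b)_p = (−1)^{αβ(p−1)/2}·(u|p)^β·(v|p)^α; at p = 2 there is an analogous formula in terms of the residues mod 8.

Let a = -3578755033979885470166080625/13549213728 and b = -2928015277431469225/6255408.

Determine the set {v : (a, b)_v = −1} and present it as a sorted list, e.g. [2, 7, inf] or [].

(a, b) ≡ (-2002, -3) mod (ℚ^×)²; places V = {2, 3, 5, 7, 11, 13, 17, 19, ∞}.
(a,b)_19: α=-6, u≡12; β=-4, v≡5 (mod 19); (12|19)=-1, (5|19)=+1; sign (−1)^0·-1^-4·+1^-6 = +1.
(a,b)_13: α=9, u≡8; β=6, v≡4 (mod 13); (8|13)=-1, (4|13)=+1; sign (−1)^0·-1^6·+1^9 = +1.
(a,b)_∞: sgn(-2002)=−, sgn(-3)=−, so -1.
(a,b)_5: α=4, u≡2; β=2, v≡2 (mod 5); (2|5)=-1, (2|5)=-1; sign (−1)^0·-1^2·-1^4 = +1.
(a,b)_3: α=-2, u≡2; β=-1, v≡2 (mod 3); (2|3)=-1, (2|3)=-1; sign (−1)^0·-1^-1·-1^-2 = -1.
(a,b)_11: α=3, u≡1; β=2, v≡6 (mod 11); (1|11)=+1, (6|11)=-1; sign (−1)^0·+1^2·-1^3 = -1.
(a,b)_7: α=5, u≡2; β=4, v≡2 (mod 7); (2|7)=+1, (2|7)=+1; sign (−1)^0·+1^4·+1^5 = +1.
(a,b)_17: α=6, u≡1; β=4, v≡10 (mod 17); (1|17)=+1, (10|17)=-1; sign (−1)^0·+1^4·-1^6 = +1.
(a,b)_2: α=-5, β=-4; u≡7, v≡5 (mod 8); ε(u)ε(v)=1·0, αω(v)=-5·1, βω(u)=-4·0; sum ≡ 1  ⇒  -1.
(-2002, -3 / ℚ) ramifies at {2, 3, 11, ∞}: a division algebra.

[2, 3, 11, inf]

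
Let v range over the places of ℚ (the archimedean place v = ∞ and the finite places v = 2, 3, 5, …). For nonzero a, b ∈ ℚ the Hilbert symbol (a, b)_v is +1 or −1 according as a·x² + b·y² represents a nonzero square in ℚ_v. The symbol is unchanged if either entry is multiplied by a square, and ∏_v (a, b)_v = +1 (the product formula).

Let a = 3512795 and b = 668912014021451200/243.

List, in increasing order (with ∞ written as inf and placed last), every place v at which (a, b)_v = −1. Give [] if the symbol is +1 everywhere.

(a, b) ≡ (12155, 21) mod (ℚ^×)²; places V = {2, 3, 5, 7, 11, 13, 17, ∞}.
(a,b)_13: α=1, u≡10; β=2, v≡11 (mod 13); (10|13)=+1, (11|13)=-1; sign (−1)^0·+1^2·-1^1 = -1.
(a,b)_11: α=1, u≡4; β=4, v≡7 (mod 11); (4|11)=+1, (7|11)=-1; sign (−1)^0·+1^4·-1^1 = -1.
(a,b)_2: α=0, β=6; u≡3, v≡5 (mod 8); ε(u)ε(v)=1·0, αω(v)=0·1, βω(u)=6·1; sum ≡ 0  ⇒  +1.
(a,b)_3: α=0, u≡2; β=-5, v≡1 (mod 3); (2|3)=-1, (1|3)=+1; sign (−1)^0·-1^-5·+1^0 = -1.
(a,b)_∞: sgn(12155)=+, sgn(21)=+, so +1.
(a,b)_7: α=0, u≡6; β=1, v≡6 (mod 7); (6|7)=-1, (6|7)=-1; sign (−1)^0·-1^1·-1^0 = -1.
(a,b)_17: α=3, u≡1; β=6, v≡16 (mod 17); (1|17)=+1, (16|17)=+1; sign (−1)^0·+1^6·+1^3 = +1.
(a,b)_5: α=1, u≡4; β=2, v≡1 (mod 5); (4|5)=+1, (1|5)=+1; sign (−1)^0·+1^2·+1^1 = +1.
(12155, 21 / ℚ) ramifies at {3, 7, 11, 13}: a division algebra.

[3, 7, 11, 13]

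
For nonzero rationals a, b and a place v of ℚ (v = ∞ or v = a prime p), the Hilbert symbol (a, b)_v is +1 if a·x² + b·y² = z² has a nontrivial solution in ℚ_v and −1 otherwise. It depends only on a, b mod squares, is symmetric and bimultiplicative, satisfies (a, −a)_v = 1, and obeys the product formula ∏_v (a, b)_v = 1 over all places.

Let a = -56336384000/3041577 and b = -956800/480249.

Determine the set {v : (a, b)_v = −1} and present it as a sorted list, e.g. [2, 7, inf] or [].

(a, b) ≡ (-3705, -598) mod (ℚ^×)²; places V = {2, 3, 5, 7, 11, 13, 19, 23, ∞}.
(a,b)_3: α=-3, u≡1; β=-4, v≡2 (mod 3); (1|3)=+1, (2|3)=-1; sign (−1)^0·+1^-4·-1^-3 = -1.
(a,b)_13: α=1, u≡3; β=1, v≡2 (mod 13); (3|13)=+1, (2|13)=-1; sign (−1)^0·+1^1·-1^1 = -1.
(a,b)_11: α=-2, u≡8; β=-2, v≡10 (mod 11); (8|11)=-1, (10|11)=-1; sign (−1)^0·-1^-2·-1^-2 = +1.
(a,b)_19: α=-1, u≡14; β=0, v≡8 (mod 19); (14|19)=-1, (8|19)=-1; sign (−1)^0·-1^0·-1^-1 = -1.
(a,b)_23: α=2, u≡17; β=1, v≡11 (mod 23); (17|23)=-1, (11|23)=-1; sign (−1)^0·-1^1·-1^2 = -1.
(a,b)_2: α=16, β=7; u≡7, v≡5 (mod 8); ε(u)ε(v)=1·0, αω(v)=16·1, βω(u)=7·0; sum ≡ 0  ⇒  +1.
(a,b)_7: α=-2, u≡5; β=-2, v≡2 (mod 7); (5|7)=-1, (2|7)=+1; sign (−1)^0·-1^-2·+1^-2 = +1.
(a,b)_∞: sgn(-3705)=−, sgn(-598)=−, so -1.
(a,b)_5: α=3, u≡4; β=2, v≡2 (mod 5); (4|5)=+1, (2|5)=-1; sign (−1)^0·+1^2·-1^3 = -1.
|Ram(-3705, -598)| = 6, even; anisotropic at {3, 5, 13, 19, 23, ∞}.

[3, 5, 13, 19, 23, inf]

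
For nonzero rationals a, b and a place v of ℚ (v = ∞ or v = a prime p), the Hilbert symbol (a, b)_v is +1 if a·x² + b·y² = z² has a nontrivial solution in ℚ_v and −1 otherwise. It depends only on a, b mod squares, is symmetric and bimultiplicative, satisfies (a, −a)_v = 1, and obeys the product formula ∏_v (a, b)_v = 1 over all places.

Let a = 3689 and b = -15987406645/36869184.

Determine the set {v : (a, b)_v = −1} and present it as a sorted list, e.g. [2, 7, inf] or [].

[7, 17]

(a, b) ≡ (3689, -18445) mod (ℚ^×)²; places V = {2, 3, 5, 7, 11, 17, 19, 23, 31, ∞}.
(a,b)_2: α=0, β=-6; u≡1, v≡3 (mod 8); ε(u)ε(v)=0·1, αω(v)=0·1, βω(u)=-6·0; sum ≡ 0  ⇒  +1.
(a,b)_19: α=0, u≡3; β=2, v≡4 (mod 19); (3|19)=-1, (4|19)=+1; sign (−1)^0·-1^2·+1^0 = +1.
(a,b)_11: α=0, u≡4; β=-2, v≡8 (mod 11); (4|11)=+1, (8|11)=-1; sign (−1)^0·+1^-2·-1^0 = +1.
(a,b)_7: α=1, u≡2; β=5, v≡1 (mod 7); (2|7)=+1, (1|7)=+1; sign (−1)^1·+1^5·+1^1 = -1.
(a,b)_17: α=1, u≡13; β=1, v≡11 (mod 17); (13|17)=+1, (11|17)=-1; sign (−1)^0·+1^1·-1^1 = -1.
(a,b)_23: α=0, u≡9; β=-2, v≡1 (mod 23); (9|23)=+1, (1|23)=+1; sign (−1)^0·+1^-2·+1^0 = +1.
(a,b)_3: α=0, u≡2; β=-2, v≡2 (mod 3); (2|3)=-1, (2|3)=-1; sign (−1)^0·-1^-2·-1^0 = +1.
(a,b)_5: α=0, u≡4; β=1, v≡4 (mod 5); (4|5)=+1, (4|5)=+1; sign (−1)^0·+1^1·+1^0 = +1.
(a,b)_31: α=1, u≡26; β=1, v≡19 (mod 31); (26|31)=-1, (19|31)=+1; sign (−1)^1·-1^1·+1^1 = +1.
(a,b)_∞: sgn(3689)=+, sgn(-18445)=−, so +1.
|Ram(3689, -18445)| = 2, even; anisotropic at {7, 17}.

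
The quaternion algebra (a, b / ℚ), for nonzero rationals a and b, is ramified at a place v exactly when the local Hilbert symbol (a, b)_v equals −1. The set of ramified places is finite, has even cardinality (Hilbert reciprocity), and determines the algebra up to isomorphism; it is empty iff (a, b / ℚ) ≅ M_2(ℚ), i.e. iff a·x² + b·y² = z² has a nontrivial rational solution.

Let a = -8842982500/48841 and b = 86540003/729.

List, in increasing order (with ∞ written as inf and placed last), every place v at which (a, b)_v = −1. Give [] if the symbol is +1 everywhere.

[2, 19, 23, 31]

Mod squares: a ≡ -29233, b ≡ 239723. Check v ∈ {∞, 2, 3, 5, 11, 13, 17, 19, 23, 31, 37, 41}.
v=23: a=23^1·(≡21), b=23^0·(≡17) mod 23; (21|23)=-1, (17|23)=-1; (−1)^{1·0·11}·(-1)^0·(-1)^1 = -1.
v=2: v_2(a)=2, v_2(b)=0; units ≡ 7, 3 (mod 8); ε·ε+αω+βω = 1·1+2·1+0·0 ≡ 1  ⇒  (a,b)_2 = -1.
v=∞: -29233 < 0 and 239723 > 0  ⇒  (a,b)_∞ = +1.
v=41: a=41^1·(≡5), b=41^0·(≡1) mod 41; (5|41)=+1, (1|41)=+1; (−1)^{1·0·20}·(+1)^0·(+1)^1 = +1.
v=11: a=11^2·(≡4), b=11^1·(≡6) mod 11; (4|11)=+1, (6|11)=-1; (−1)^{2·1·5}·(+1)^1·(-1)^2 = +1.
v=13: a=13^-2·(≡4), b=13^0·(≡4) mod 13; (4|13)=+1, (4|13)=+1; (−1)^{-2·0·6}·(+1)^0·(+1)^-2 = +1.
v=37: a=37^0·(≡36), b=37^1·(≡10) mod 37; (36|37)=+1, (10|37)=+1; (−1)^{0·1·18}·(+1)^1·(+1)^0 = +1.
v=31: a=31^1·(≡10), b=31^1·(≡2) mod 31; (10|31)=+1, (2|31)=+1; (−1)^{1·1·15}·(+1)^1·(+1)^1 = -1.
v=3: a=3^0·(≡2), b=3^-6·(≡2) mod 3; (2|3)=-1, (2|3)=-1; (−1)^{0·-6·1}·(-1)^-6·(-1)^0 = +1.
v=17: a=17^-2·(≡3), b=17^0·(≡5) mod 17; (3|17)=-1, (5|17)=-1; (−1)^{-2·0·8}·(-1)^0·(-1)^-2 = +1.
v=19: a=19^0·(≡18), b=19^3·(≡11) mod 19; (18|19)=-1, (11|19)=+1; (−1)^{0·3·9}·(-1)^3·(+1)^0 = -1.
v=5: a=5^4·(≡3), b=5^0·(≡2) mod 5; (3|5)=-1, (2|5)=-1; (−1)^{4·0·2}·(-1)^0·(-1)^4 = +1.
Ram(-29233, 239723) = {2, 19, 23, 31}; no ℚ_2-point on the conic.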